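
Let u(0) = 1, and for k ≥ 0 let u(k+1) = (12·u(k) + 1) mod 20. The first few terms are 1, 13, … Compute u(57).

u(0) = 1,  u(1) = 13,  u(2) = 17,  u(3) = 5,  u(4) = 1.
The sequence repeats with period 4.
(57 - 0) mod 4 = 1, so u(57) = u(1) = 13.

13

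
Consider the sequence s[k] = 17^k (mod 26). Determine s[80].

s[1] = 17,  s[2] = 3,  s[3] = 25,  s[4] = 9,  s[5] = 23,  s[6] = 1,  s[7] = 17.
Since s[7] = s[1] = 17, the sequence is periodic with period 6.
So s[80] = s[1 + ((80-1) mod 6)] = s[2] = 3.

3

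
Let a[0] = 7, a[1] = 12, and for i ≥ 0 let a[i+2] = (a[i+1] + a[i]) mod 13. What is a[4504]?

12

Listing terms: a[0] = 7; a[1] = 12; a[2] = 6; a[3] = 5; a[4] = 11; a[5] = 3; a[6] = 1; a[7] = 4; a[8] = 5; a[9] = 9; a[10] = 1; a[11] = 10; a[12] = 11; a[13] = 8; a[14] = 6; a[15] = 1; a[16] = 7; a[17] = 8; a[18] = 2; a[19] = 10; a[20] = 12; a[21] = 9; a[22] = 8; a[23] = 4; a[24] = 12; a[25] = 3; a[26] = 2; a[27] = 5; a[28] = 7; a[29] = 12.
The sequence repeats with period 28.
(4504 - 0) mod 28 = 24, so a[4504] = a[24] = 12.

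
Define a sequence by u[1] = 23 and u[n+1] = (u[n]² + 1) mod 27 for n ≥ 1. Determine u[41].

Computing terms: u[1] = 23; u[2] = 17; u[3] = 20; u[4] = 23.
The sequence repeats with period 3.
(41 - 1) mod 3 = 1, so u[41] = u[2] = 17.

17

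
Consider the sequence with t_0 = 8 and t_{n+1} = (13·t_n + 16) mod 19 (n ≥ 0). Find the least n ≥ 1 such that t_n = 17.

Listing terms: t_0 = 8,  t_1 = 6,  t_2 = 18,  t_3 = 3,  t_4 = 17,  t_5 = 9,  t_6 = 0,  t_7 = 16,  t_8 = 15,  t_9 = 2,  t_{10} = 4,  t_{11} = 11,  t_{12} = 7,  t_{13} = 12,  t_{14} = 1,  t_{15} = 10,  t_{16} = 13,  t_{17} = 14,  t_{18} = 8.
Since t_{18} = t_0 = 8, the sequence is periodic with period 18.
The value 17 first appears (with n ≥ 1) at t_4.

4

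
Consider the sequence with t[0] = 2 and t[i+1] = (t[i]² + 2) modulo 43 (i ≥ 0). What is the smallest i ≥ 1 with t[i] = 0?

Computing terms: t[0] = 2; t[1] = 6; t[2] = 38; t[3] = 27; t[4] = 0; t[5] = 2.
Since t[5] = t[0] = 2, the sequence is periodic with period 5.
The value 0 first appears (with i ≥ 1) at t[4].

4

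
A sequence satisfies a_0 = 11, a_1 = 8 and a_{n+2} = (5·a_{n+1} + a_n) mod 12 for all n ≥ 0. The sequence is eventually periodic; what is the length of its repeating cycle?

We have a_0 = 11,  a_1 = 8,  a_2 = 3,  a_3 = 11,  a_4 = 10,  a_5 = 1,  a_6 = 3,  a_7 = 4,  a_8 = 11,  a_9 = 11,  a_{10} = 6,  a_{11} = 5,  a_{12} = 7,  a_{13} = 4,  a_{14} = 3,  a_{15} = 7,  a_{16} = 2,  a_{17} = 5,  a_{18} = 3,  a_{19} = 8,  a_{20} = 7,  a_{21} = 7,  a_{22} = 6,  a_{23} = 1,  a_{24} = 11,  a_{25} = 8.
The sequence repeats with period 24.

24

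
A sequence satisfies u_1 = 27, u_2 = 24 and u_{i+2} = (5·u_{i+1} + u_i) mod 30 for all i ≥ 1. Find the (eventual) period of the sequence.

6

u_1 = 27,  u_2 = 24,  u_3 = 27,  u_4 = 9,  u_5 = 12,  u_6 = 9,  u_7 = 27,  u_8 = 24.
Since (u_7, u_8) = (u_1, u_2) = (27, 24) (two consecutive terms determine the rest), the sequence is periodic with period 6.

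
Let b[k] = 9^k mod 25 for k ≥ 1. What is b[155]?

24

Computing terms: b[1] = 9,  b[2] = 6,  b[3] = 4,  b[4] = 11,  b[5] = 24,  b[6] = 16,  b[7] = 19,  b[8] = 21,  b[9] = 14,  b[10] = 1,  b[11] = 9.
Since b[11] = b[1] = 9, the sequence is periodic with period 10.
(155 - 1) mod 10 = 4, so b[155] = b[5] = 24.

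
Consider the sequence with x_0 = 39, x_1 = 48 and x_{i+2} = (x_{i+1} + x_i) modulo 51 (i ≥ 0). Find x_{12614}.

x_0 = 39; x_1 = 48; x_2 = 36; x_3 = 33; x_4 = 18; x_5 = 0; x_6 = 18; x_7 = 18; x_8 = 36; x_9 = 3; x_{10} = 39; x_{11} = 42; x_{12} = 30; x_{13} = 21; x_{14} = 0; x_{15} = 21; x_{16} = 21; x_{17} = 42; x_{18} = 12; x_{19} = 3; x_{20} = 15; x_{21} = 18; x_{22} = 33; x_{23} = 0; x_{24} = 33; x_{25} = 33; x_{26} = 15; x_{27} = 48; x_{28} = 12; x_{29} = 9; x_{30} = 21; x_{31} = 30; x_{32} = 0; x_{33} = 30; x_{34} = 30; x_{35} = 9; x_{36} = 39; x_{37} = 48.
The sequence repeats with period 36.
(12614 - 0) mod 36 = 14, so x_{12614} = x_{14} = 0.

0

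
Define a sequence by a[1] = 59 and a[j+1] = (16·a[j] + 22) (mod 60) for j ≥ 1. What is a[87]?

We have a[1] = 59; a[2] = 6; a[3] = 58; a[4] = 50; a[5] = 42; a[6] = 34; a[7] = 26; a[8] = 18; a[9] = 10; a[10] = 2; a[11] = 54; a[12] = 46; a[13] = 38; a[14] = 30; a[15] = 22; a[16] = 14; a[17] = 6.
Since a[17] = a[2] = 6, the sequence is eventually periodic: after a pre-period of length 1 it cycles with period 15.
For j ≥ 2, a[j] depends only on (j - 2) mod 15. (87 - 2) mod 15 = 10, so a[87] = a[12] = 46.

46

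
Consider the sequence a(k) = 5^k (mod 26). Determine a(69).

5

Computing terms: a(0) = 1,  a(1) = 5,  a(2) = 25,  a(3) = 21,  a(4) = 1.
The sequence repeats with period 4.
(69 - 0) mod 4 = 1, so a(69) = a(1) = 5.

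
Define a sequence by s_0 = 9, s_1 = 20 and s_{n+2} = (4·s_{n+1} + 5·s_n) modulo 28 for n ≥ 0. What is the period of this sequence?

s_0 = 9,  s_1 = 20,  s_2 = 13,  s_3 = 12,  s_4 = 1,  s_5 = 8,  s_6 = 9,  s_7 = 20.
Since (s_6, s_7) = (s_0, s_1) = (9, 20) (two consecutive terms determine the rest), the sequence is periodic with period 6.

6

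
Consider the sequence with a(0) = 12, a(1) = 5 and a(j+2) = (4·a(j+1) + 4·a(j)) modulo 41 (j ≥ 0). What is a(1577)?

Listing terms: a(0) = 12; a(1) = 5; a(2) = 27; a(3) = 5; a(4) = 5; a(5) = 40; a(6) = 16; a(7) = 19; a(8) = 17; a(9) = 21; a(10) = 29; a(11) = 36; a(12) = 14; a(13) = 36; a(14) = 36; a(15) = 1; a(16) = 25; a(17) = 22; a(18) = 24; a(19) = 20; a(20) = 12; a(21) = 5.
Since (a(20), a(21)) = (a(0), a(1)) = (12, 5) (two consecutive terms determine the rest), the sequence is periodic with period 20.
So a(1577) = a(0 + ((1577-0) mod 20)) = a(17) = 22.

22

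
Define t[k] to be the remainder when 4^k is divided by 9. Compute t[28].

Listing terms: t[1] = 4; t[2] = 7; t[3] = 1; t[4] = 4.
Since t[4] = t[1] = 4, the sequence is periodic with period 3.
(28 - 1) mod 3 = 0, so t[28] = t[1] = 4.

4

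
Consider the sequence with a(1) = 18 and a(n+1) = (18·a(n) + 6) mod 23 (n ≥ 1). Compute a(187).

Computing terms: a(1) = 18; a(2) = 8; a(3) = 12; a(4) = 15; a(5) = 0; a(6) = 6; a(7) = 22; a(8) = 11; a(9) = 20; a(10) = 21; a(11) = 16; a(12) = 18.
The sequence repeats with period 11.
So a(187) = a(1 + ((187-1) mod 11)) = a(11) = 16.

16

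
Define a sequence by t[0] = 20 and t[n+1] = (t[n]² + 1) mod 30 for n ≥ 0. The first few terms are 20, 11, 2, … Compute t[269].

t[0] = 20,  t[1] = 11,  t[2] = 2,  t[3] = 5,  t[4] = 26,  t[5] = 17,  t[6] = 20.
Since t[6] = t[0] = 20, the sequence is periodic with period 6.
(269 - 0) mod 6 = 5, so t[269] = t[5] = 17.

17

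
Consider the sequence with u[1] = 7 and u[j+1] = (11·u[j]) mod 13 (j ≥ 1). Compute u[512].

1

Listing terms: u[1] = 7, u[2] = 12, u[3] = 2, u[4] = 9, u[5] = 8, u[6] = 10, u[7] = 6, u[8] = 1, u[9] = 11, u[10] = 4, u[11] = 5, u[12] = 3, u[13] = 7.
The sequence repeats with period 12.
(512 - 1) mod 12 = 7, so u[512] = u[8] = 1.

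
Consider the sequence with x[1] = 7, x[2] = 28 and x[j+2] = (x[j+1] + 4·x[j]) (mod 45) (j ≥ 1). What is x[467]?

Computing terms: x[1] = 7; x[2] = 28; x[3] = 11; x[4] = 33; x[5] = 32; x[6] = 29; x[7] = 22; x[8] = 3; x[9] = 1; x[10] = 13; x[11] = 17; x[12] = 24; x[13] = 2; x[14] = 8; x[15] = 16; x[16] = 3; x[17] = 22; x[18] = 34; x[19] = 32; x[20] = 33; x[21] = 26; x[22] = 23; x[23] = 37; x[24] = 39; x[25] = 7; x[26] = 28.
Since (x[25], x[26]) = (x[1], x[2]) = (7, 28) (two consecutive terms determine the rest), the sequence is periodic with period 24.
(467 - 1) mod 24 = 10, so x[467] = x[11] = 17.

17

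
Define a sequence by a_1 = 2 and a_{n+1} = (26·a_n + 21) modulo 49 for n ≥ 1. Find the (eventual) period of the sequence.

We have a_1 = 2, a_2 = 24, a_3 = 8, a_4 = 33, a_5 = 46, a_6 = 41, a_7 = 9, a_8 = 10, a_9 = 36, a_{10} = 26, a_{11} = 11, a_{12} = 13, a_{13} = 16, a_{14} = 45, a_{15} = 15, a_{16} = 19, a_{17} = 25, a_{18} = 34, a_{19} = 23, a_{20} = 31, a_{21} = 43, a_{22} = 12, a_{23} = 39, a_{24} = 6, a_{25} = 30, a_{26} = 17, a_{27} = 22, a_{28} = 5, a_{29} = 4, a_{30} = 27, a_{31} = 37, a_{32} = 3, a_{33} = 1, a_{34} = 47, a_{35} = 18, a_{36} = 48, a_{37} = 44, a_{38} = 38, a_{39} = 29, a_{40} = 40, a_{41} = 32, a_{42} = 20, a_{43} = 2.
Since a_{43} = a_1 = 2, the sequence is periodic with period 42.

42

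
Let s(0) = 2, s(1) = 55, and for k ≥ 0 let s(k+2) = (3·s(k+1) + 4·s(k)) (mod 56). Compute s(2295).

11

s(0) = 2,  s(1) = 55,  s(2) = 5,  s(3) = 11,  s(4) = 53,  s(5) = 35,  s(6) = 37,  s(7) = 27,  s(8) = 5,  s(9) = 11.
Since (s(8), s(9)) = (s(2), s(3)) = (5, 11) (two consecutive terms determine the rest), the sequence is eventually periodic: after a pre-period of length 2 it cycles with period 6.
For k ≥ 2, s(k) depends only on (k - 2) mod 6. (2295 - 2) mod 6 = 1, so s(2295) = s(3) = 11.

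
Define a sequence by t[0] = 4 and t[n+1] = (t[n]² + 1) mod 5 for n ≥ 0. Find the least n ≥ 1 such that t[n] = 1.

Computing terms: t[0] = 4,  t[1] = 2,  t[2] = 0,  t[3] = 1,  t[4] = 2.
Since t[4] = t[1] = 2, the sequence is eventually periodic: after a pre-period of length 1 it cycles with period 3.
The value 1 first appears (with n ≥ 1) at t[3].

3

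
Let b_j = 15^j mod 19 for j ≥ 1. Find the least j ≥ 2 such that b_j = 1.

Listing terms: b_1 = 15,  b_2 = 16,  b_3 = 12,  b_4 = 9,  b_5 = 2,  b_6 = 11,  b_7 = 13,  b_8 = 5,  b_9 = 18,  b_{10} = 4,  b_{11} = 3,  b_{12} = 7,  b_{13} = 10,  b_{14} = 17,  b_{15} = 8,  b_{16} = 6,  b_{17} = 14,  b_{18} = 1,  b_{19} = 15.
The sequence repeats with period 18.
The value 1 first appears (with j ≥ 2) at b_{18}.

18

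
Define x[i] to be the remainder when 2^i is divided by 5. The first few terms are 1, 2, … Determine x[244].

x[0] = 1, x[1] = 2, x[2] = 4, x[3] = 3, x[4] = 1.
The sequence repeats with period 4.
(244 - 0) mod 4 = 0, so x[244] = x[0] = 1.

1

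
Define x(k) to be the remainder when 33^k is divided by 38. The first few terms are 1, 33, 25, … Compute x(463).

Listing terms: x(0) = 1; x(1) = 33; x(2) = 25; x(3) = 27; x(4) = 17; x(5) = 29; x(6) = 7; x(7) = 3; x(8) = 23; x(9) = 37; x(10) = 5; x(11) = 13; x(12) = 11; x(13) = 21; x(14) = 9; x(15) = 31; x(16) = 35; x(17) = 15; x(18) = 1.
Since x(18) = x(0) = 1, the sequence is periodic with period 18.
(463 - 0) mod 18 = 13, so x(463) = x(13) = 21.

21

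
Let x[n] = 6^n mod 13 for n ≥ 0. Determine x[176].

3

Listing terms: x[0] = 1, x[1] = 6, x[2] = 10, x[3] = 8, x[4] = 9, x[5] = 2, x[6] = 12, x[7] = 7, x[8] = 3, x[9] = 5, x[10] = 4, x[11] = 11, x[12] = 1.
The sequence repeats with period 12.
So x[176] = x[0 + ((176-0) mod 12)] = x[8] = 3.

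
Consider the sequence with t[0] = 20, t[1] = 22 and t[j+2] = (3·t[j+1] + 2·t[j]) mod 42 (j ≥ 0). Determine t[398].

t[0] = 20; t[1] = 22; t[2] = 22; t[3] = 26; t[4] = 38; t[5] = 40; t[6] = 28; t[7] = 38; t[8] = 2; t[9] = 40; t[10] = 40; t[11] = 32; t[12] = 8; t[13] = 4; t[14] = 28; t[15] = 8; t[16] = 38; t[17] = 4; t[18] = 4; t[19] = 20; t[20] = 26; t[21] = 34; t[22] = 28; t[23] = 26; t[24] = 8; t[25] = 34; t[26] = 34; t[27] = 2; t[28] = 32; t[29] = 16; t[30] = 28; t[31] = 32; t[32] = 26; t[33] = 16; t[34] = 16; t[35] = 38; t[36] = 20; t[37] = 10; t[38] = 28; t[39] = 20; t[40] = 32; t[41] = 10; t[42] = 10; t[43] = 8; t[44] = 2; t[45] = 22; t[46] = 28; t[47] = 2; t[48] = 20; t[49] = 22.
The sequence repeats with period 48.
So t[398] = t[0 + ((398-0) mod 48)] = t[14] = 28.

28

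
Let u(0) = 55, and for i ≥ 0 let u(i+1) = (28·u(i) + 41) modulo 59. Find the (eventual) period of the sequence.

Computing terms: u(0) = 55,  u(1) = 47,  u(2) = 0,  u(3) = 41,  u(4) = 9,  u(5) = 57,  u(6) = 44,  u(7) = 34,  u(8) = 49,  u(9) = 56,  u(10) = 16,  u(11) = 17,  u(12) = 45,  u(13) = 3,  u(14) = 7,  u(15) = 1,  u(16) = 10,  u(17) = 26,  u(18) = 2,  u(19) = 38,  u(20) = 43,  u(21) = 6,  u(22) = 32,  u(23) = 52,  u(24) = 22,  u(25) = 8,  u(26) = 29,  u(27) = 27,  u(28) = 30,  u(29) = 55.
Since u(29) = u(0) = 55, the sequence is periodic with period 29.

29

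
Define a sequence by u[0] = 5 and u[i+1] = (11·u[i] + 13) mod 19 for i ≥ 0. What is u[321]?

5

We have u[0] = 5; u[1] = 11; u[2] = 1; u[3] = 5.
Since u[3] = u[0] = 5, the sequence is periodic with period 3.
(321 - 0) mod 3 = 0, so u[321] = u[0] = 5.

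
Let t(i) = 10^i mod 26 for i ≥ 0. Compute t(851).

4

t(0) = 1; t(1) = 10; t(2) = 22; t(3) = 12; t(4) = 16; t(5) = 4; t(6) = 14; t(7) = 10.
Since t(7) = t(1) = 10, the sequence is eventually periodic: after a pre-period of length 1 it cycles with period 6.
For i ≥ 1, t(i) depends only on (i - 1) mod 6. (851 - 1) mod 6 = 4, so t(851) = t(5) = 4.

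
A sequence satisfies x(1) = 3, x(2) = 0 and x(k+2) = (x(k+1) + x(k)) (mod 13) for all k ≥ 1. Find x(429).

Computing terms: x(1) = 3; x(2) = 0; x(3) = 3; x(4) = 3; x(5) = 6; x(6) = 9; x(7) = 2; x(8) = 11; x(9) = 0; x(10) = 11; x(11) = 11; x(12) = 9; x(13) = 7; x(14) = 3; x(15) = 10; x(16) = 0; x(17) = 10; x(18) = 10; x(19) = 7; x(20) = 4; x(21) = 11; x(22) = 2; x(23) = 0; x(24) = 2; x(25) = 2; x(26) = 4; x(27) = 6; x(28) = 10; x(29) = 3; x(30) = 0.
Since (x(29), x(30)) = (x(1), x(2)) = (3, 0) (two consecutive terms determine the rest), the sequence is periodic with period 28.
(429 - 1) mod 28 = 8, so x(429) = x(9) = 0.

0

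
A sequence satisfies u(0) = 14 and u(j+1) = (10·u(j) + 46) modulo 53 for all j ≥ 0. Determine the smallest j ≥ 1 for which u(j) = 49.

7

We have u(0) = 14, u(1) = 27, u(2) = 51, u(3) = 26, u(4) = 41, u(5) = 32, u(6) = 48, u(7) = 49, u(8) = 6, u(9) = 0, u(10) = 46, u(11) = 29, u(12) = 18, u(13) = 14.
The sequence repeats with period 13.
The value 49 first appears (with j ≥ 1) at u(7).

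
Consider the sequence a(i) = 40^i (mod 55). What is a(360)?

Computing terms: a(0) = 1, a(1) = 40, a(2) = 5, a(3) = 35, a(4) = 25, a(5) = 10, a(6) = 15, a(7) = 50, a(8) = 20, a(9) = 30, a(10) = 45, a(11) = 40.
Since a(11) = a(1) = 40, the sequence is eventually periodic: after a pre-period of length 1 it cycles with period 10.
For i ≥ 1, a(i) depends only on (i - 1) mod 10. (360 - 1) mod 10 = 9, so a(360) = a(10) = 45.

45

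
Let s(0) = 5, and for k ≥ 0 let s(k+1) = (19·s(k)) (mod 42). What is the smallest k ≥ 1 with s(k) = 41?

Computing terms: s(0) = 5,  s(1) = 11,  s(2) = 41,  s(3) = 23,  s(4) = 17,  s(5) = 29,  s(6) = 5.
Since s(6) = s(0) = 5, the sequence is periodic with period 6.
The value 41 first appears (with k ≥ 1) at s(2).

2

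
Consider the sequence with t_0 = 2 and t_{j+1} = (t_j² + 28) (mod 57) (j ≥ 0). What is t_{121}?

Listing terms: t_0 = 2; t_1 = 32; t_2 = 26; t_3 = 20; t_4 = 29; t_5 = 14; t_6 = 53; t_7 = 44; t_8 = 26.
Since t_8 = t_2 = 26, the sequence is eventually periodic: after a pre-period of length 2 it cycles with period 6.
For j ≥ 2, t_j depends only on (j - 2) mod 6. (121 - 2) mod 6 = 5, so t_{121} = t_7 = 44.

44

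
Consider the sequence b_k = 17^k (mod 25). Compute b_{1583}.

We have b_0 = 1, b_1 = 17, b_2 = 14, b_3 = 13, b_4 = 21, b_5 = 7, b_6 = 19, b_7 = 23, b_8 = 16, b_9 = 22, b_{10} = 24, b_{11} = 8, b_{12} = 11, b_{13} = 12, b_{14} = 4, b_{15} = 18, b_{16} = 6, b_{17} = 2, b_{18} = 9, b_{19} = 3, b_{20} = 1.
Since b_{20} = b_0 = 1, the sequence is periodic with period 20.
(1583 - 0) mod 20 = 3, so b_{1583} = b_3 = 13.

13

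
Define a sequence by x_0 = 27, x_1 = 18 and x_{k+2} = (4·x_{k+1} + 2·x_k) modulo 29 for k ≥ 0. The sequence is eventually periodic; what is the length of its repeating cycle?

28

x_0 = 27,  x_1 = 18,  x_2 = 10,  x_3 = 18,  x_4 = 5,  x_5 = 27,  x_6 = 2,  x_7 = 4,  x_8 = 20,  x_9 = 1,  x_{10} = 15,  x_{11} = 4,  x_{12} = 17,  x_{13} = 18,  x_{14} = 19,  x_{15} = 25,  x_{16} = 22,  x_{17} = 22,  x_{18} = 16,  x_{19} = 21,  x_{20} = 0,  x_{21} = 13,  x_{22} = 23,  x_{23} = 2,  x_{24} = 25,  x_{25} = 17,  x_{26} = 2,  x_{27} = 13,  x_{28} = 27,  x_{29} = 18.
Since (x_{28}, x_{29}) = (x_0, x_1) = (27, 18) (two consecutive terms determine the rest), the sequence is periodic with period 28.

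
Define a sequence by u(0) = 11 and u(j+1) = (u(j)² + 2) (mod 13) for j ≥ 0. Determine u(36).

u(0) = 11, u(1) = 6, u(2) = 12, u(3) = 3, u(4) = 11.
Since u(4) = u(0) = 11, the sequence is periodic with period 4.
So u(36) = u(0 + ((36-0) mod 4)) = u(0) = 11.

11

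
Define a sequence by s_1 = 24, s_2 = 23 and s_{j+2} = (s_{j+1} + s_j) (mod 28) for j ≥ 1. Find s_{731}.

9

We have s_1 = 24; s_2 = 23; s_3 = 19; s_4 = 14; s_5 = 5; s_6 = 19; s_7 = 24; s_8 = 15; s_9 = 11; s_{10} = 26; s_{11} = 9; s_{12} = 7; s_{13} = 16; s_{14} = 23; s_{15} = 11; s_{16} = 6; s_{17} = 17; s_{18} = 23; s_{19} = 12; s_{20} = 7; s_{21} = 19; s_{22} = 26; s_{23} = 17; s_{24} = 15; s_{25} = 4; s_{26} = 19; s_{27} = 23; s_{28} = 14; s_{29} = 9; s_{30} = 23; s_{31} = 4; s_{32} = 27; s_{33} = 3; s_{34} = 2; s_{35} = 5; s_{36} = 7; s_{37} = 12; s_{38} = 19; s_{39} = 3; s_{40} = 22; s_{41} = 25; s_{42} = 19; s_{43} = 16; s_{44} = 7; s_{45} = 23; s_{46} = 2; s_{47} = 25; s_{48} = 27; s_{49} = 24; s_{50} = 23.
The sequence repeats with period 48.
So s_{731} = s_{1 + ((731-1) mod 48)} = s_{11} = 9.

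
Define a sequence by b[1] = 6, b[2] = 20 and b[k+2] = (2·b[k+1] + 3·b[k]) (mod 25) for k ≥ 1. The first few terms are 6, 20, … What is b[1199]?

3

Listing terms: b[1] = 6,  b[2] = 20,  b[3] = 8,  b[4] = 1,  b[5] = 1,  b[6] = 5,  b[7] = 13,  b[8] = 16,  b[9] = 21,  b[10] = 15,  b[11] = 18,  b[12] = 6,  b[13] = 16,  b[14] = 0,  b[15] = 23,  b[16] = 21,  b[17] = 11,  b[18] = 10,  b[19] = 3,  b[20] = 11,  b[21] = 6,  b[22] = 20.
The sequence repeats with period 20.
(1199 - 1) mod 20 = 18, so b[1199] = b[19] = 3.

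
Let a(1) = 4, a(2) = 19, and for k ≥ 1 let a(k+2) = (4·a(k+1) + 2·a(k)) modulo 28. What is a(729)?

20

Listing terms: a(1) = 4,  a(2) = 19,  a(3) = 0,  a(4) = 10,  a(5) = 12,  a(6) = 12,  a(7) = 16,  a(8) = 4,  a(9) = 20,  a(10) = 4,  a(11) = 0,  a(12) = 8,  a(13) = 4,  a(14) = 4,  a(15) = 24,  a(16) = 20,  a(17) = 16,  a(18) = 20,  a(19) = 0,  a(20) = 12,  a(21) = 20,  a(22) = 20,  a(23) = 8,  a(24) = 16,  a(25) = 24,  a(26) = 16,  a(27) = 0,  a(28) = 4,  a(29) = 16,  a(30) = 16,  a(31) = 12,  a(32) = 24,  a(33) = 8,  a(34) = 24,  a(35) = 0,  a(36) = 20,  a(37) = 24,  a(38) = 24,  a(39) = 4,  a(40) = 8,  a(41) = 12,  a(42) = 8,  a(43) = 0,  a(44) = 16,  a(45) = 8,  a(46) = 8,  a(47) = 20,  a(48) = 12,  a(49) = 4,  a(50) = 12,  a(51) = 0,  a(52) = 24,  a(53) = 12,  a(54) = 12.
Since (a(53), a(54)) = (a(5), a(6)) = (12, 12) (two consecutive terms determine the rest), the sequence is eventually periodic: after a pre-period of length 4 it cycles with period 48.
For k ≥ 5, a(k) depends only on (k - 5) mod 48. (729 - 5) mod 48 = 4, so a(729) = a(9) = 20.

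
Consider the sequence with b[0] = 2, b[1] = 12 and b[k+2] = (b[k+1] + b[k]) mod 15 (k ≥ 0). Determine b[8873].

9

Computing terms: b[0] = 2; b[1] = 12; b[2] = 14; b[3] = 11; b[4] = 10; b[5] = 6; b[6] = 1; b[7] = 7; b[8] = 8; b[9] = 0; b[10] = 8; b[11] = 8; b[12] = 1; b[13] = 9; b[14] = 10; b[15] = 4; b[16] = 14; b[17] = 3; b[18] = 2; b[19] = 5; b[20] = 7; b[21] = 12; b[22] = 4; b[23] = 1; b[24] = 5; b[25] = 6; b[26] = 11; b[27] = 2; b[28] = 13; b[29] = 0; b[30] = 13; b[31] = 13; b[32] = 11; b[33] = 9; b[34] = 5; b[35] = 14; b[36] = 4; b[37] = 3; b[38] = 7; b[39] = 10; b[40] = 2; b[41] = 12.
Since (b[40], b[41]) = (b[0], b[1]) = (2, 12) (two consecutive terms determine the rest), the sequence is periodic with period 40.
So b[8873] = b[0 + ((8873-0) mod 40)] = b[33] = 9.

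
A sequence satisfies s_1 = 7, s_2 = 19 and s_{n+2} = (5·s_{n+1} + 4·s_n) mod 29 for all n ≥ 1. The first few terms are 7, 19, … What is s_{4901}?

2

Computing terms: s_1 = 7,  s_2 = 19,  s_3 = 7,  s_4 = 24,  s_5 = 3,  s_6 = 24,  s_7 = 16,  s_8 = 2,  s_9 = 16,  s_{10} = 1,  s_{11} = 11,  s_{12} = 1,  s_{13} = 20,  s_{14} = 17,  s_{15} = 20,  s_{16} = 23,  s_{17} = 21,  s_{18} = 23,  s_{19} = 25,  s_{20} = 14,  s_{21} = 25,  s_{22} = 7,  s_{23} = 19.
The sequence repeats with period 21.
So s_{4901} = s_{1 + ((4901-1) mod 21)} = s_8 = 2.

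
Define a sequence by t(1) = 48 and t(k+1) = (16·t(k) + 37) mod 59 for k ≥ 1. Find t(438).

55

Listing terms: t(1) = 48; t(2) = 38; t(3) = 55; t(4) = 32; t(5) = 18; t(6) = 30; t(7) = 45; t(8) = 49; t(9) = 54; t(10) = 16; t(11) = 57; t(12) = 5; t(13) = 58; t(14) = 21; t(15) = 19; t(16) = 46; t(17) = 6; t(18) = 15; t(19) = 41; t(20) = 44; t(21) = 33; t(22) = 34; t(23) = 50; t(24) = 11; t(25) = 36; t(26) = 23; t(27) = 51; t(28) = 27; t(29) = 56; t(30) = 48.
The sequence repeats with period 29.
(438 - 1) mod 29 = 2, so t(438) = t(3) = 55.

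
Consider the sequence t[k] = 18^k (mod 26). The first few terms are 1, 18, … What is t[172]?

Listing terms: t[0] = 1; t[1] = 18; t[2] = 12; t[3] = 8; t[4] = 14; t[5] = 18.
Since t[5] = t[1] = 18, the sequence is eventually periodic: after a pre-period of length 1 it cycles with period 4.
For k ≥ 1, t[k] depends only on (k - 1) mod 4. (172 - 1) mod 4 = 3, so t[172] = t[4] = 14.

14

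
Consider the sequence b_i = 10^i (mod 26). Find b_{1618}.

Computing terms: b_1 = 10,  b_2 = 22,  b_3 = 12,  b_4 = 16,  b_5 = 4,  b_6 = 14,  b_7 = 10.
The sequence repeats with period 6.
(1618 - 1) mod 6 = 3, so b_{1618} = b_4 = 16.

16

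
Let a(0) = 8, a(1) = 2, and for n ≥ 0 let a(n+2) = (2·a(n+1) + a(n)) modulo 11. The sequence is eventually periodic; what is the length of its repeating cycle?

24

We have a(0) = 8,  a(1) = 2,  a(2) = 1,  a(3) = 4,  a(4) = 9,  a(5) = 0,  a(6) = 9,  a(7) = 7,  a(8) = 1,  a(9) = 9,  a(10) = 8,  a(11) = 3,  a(12) = 3,  a(13) = 9,  a(14) = 10,  a(15) = 7,  a(16) = 2,  a(17) = 0,  a(18) = 2,  a(19) = 4,  a(20) = 10,  a(21) = 2,  a(22) = 3,  a(23) = 8,  a(24) = 8,  a(25) = 2.
The sequence repeats with period 24.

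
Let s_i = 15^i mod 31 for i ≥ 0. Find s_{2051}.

15

s_0 = 1,  s_1 = 15,  s_2 = 8,  s_3 = 27,  s_4 = 2,  s_5 = 30,  s_6 = 16,  s_7 = 23,  s_8 = 4,  s_9 = 29,  s_{10} = 1.
The sequence repeats with period 10.
So s_{2051} = s_{0 + ((2051-0) mod 10)} = s_1 = 15.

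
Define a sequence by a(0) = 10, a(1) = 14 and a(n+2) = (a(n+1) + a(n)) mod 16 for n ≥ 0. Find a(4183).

6

Listing terms: a(0) = 10,  a(1) = 14,  a(2) = 8,  a(3) = 6,  a(4) = 14,  a(5) = 4,  a(6) = 2,  a(7) = 6,  a(8) = 8,  a(9) = 14,  a(10) = 6,  a(11) = 4,  a(12) = 10,  a(13) = 14.
Since (a(12), a(13)) = (a(0), a(1)) = (10, 14) (two consecutive terms determine the rest), the sequence is periodic with period 12.
(4183 - 0) mod 12 = 7, so a(4183) = a(7) = 6.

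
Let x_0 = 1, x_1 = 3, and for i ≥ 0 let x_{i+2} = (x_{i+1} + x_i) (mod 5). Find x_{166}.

Computing terms: x_0 = 1, x_1 = 3, x_2 = 4, x_3 = 2, x_4 = 1, x_5 = 3.
The sequence repeats with period 4.
(166 - 0) mod 4 = 2, so x_{166} = x_2 = 4.

4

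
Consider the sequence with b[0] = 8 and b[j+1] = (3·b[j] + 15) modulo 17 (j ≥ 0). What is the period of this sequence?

16

We have b[0] = 8,  b[1] = 5,  b[2] = 13,  b[3] = 3,  b[4] = 7,  b[5] = 2,  b[6] = 4,  b[7] = 10,  b[8] = 11,  b[9] = 14,  b[10] = 6,  b[11] = 16,  b[12] = 12,  b[13] = 0,  b[14] = 15,  b[15] = 9,  b[16] = 8.
The sequence repeats with period 16.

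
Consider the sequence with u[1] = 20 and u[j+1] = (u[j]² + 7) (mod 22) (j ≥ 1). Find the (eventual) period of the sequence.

Listing terms: u[1] = 20; u[2] = 11; u[3] = 18; u[4] = 1; u[5] = 8; u[6] = 5; u[7] = 10; u[8] = 19; u[9] = 16; u[10] = 21; u[11] = 8.
Since u[11] = u[5] = 8, the sequence is eventually periodic: after a pre-period of length 4 it cycles with period 6.

6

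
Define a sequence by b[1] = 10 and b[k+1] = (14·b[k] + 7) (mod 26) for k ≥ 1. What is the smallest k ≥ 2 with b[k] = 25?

Listing terms: b[1] = 10; b[2] = 17; b[3] = 11; b[4] = 5; b[5] = 25; b[6] = 19; b[7] = 13; b[8] = 7; b[9] = 1; b[10] = 21; b[11] = 15; b[12] = 9; b[13] = 3; b[14] = 23; b[15] = 17.
Since b[15] = b[2] = 17, the sequence is eventually periodic: after a pre-period of length 1 it cycles with period 13.
The value 25 first appears (with k ≥ 2) at b[5].

5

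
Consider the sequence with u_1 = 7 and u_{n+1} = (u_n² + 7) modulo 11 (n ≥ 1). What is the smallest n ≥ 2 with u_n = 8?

3

We have u_1 = 7,  u_2 = 1,  u_3 = 8,  u_4 = 5,  u_5 = 10,  u_6 = 8.
Since u_6 = u_3 = 8, the sequence is eventually periodic: after a pre-period of length 2 it cycles with period 3.
The value 8 first appears (with n ≥ 2) at u_3.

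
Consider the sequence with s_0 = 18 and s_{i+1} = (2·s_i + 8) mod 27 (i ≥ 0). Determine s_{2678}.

24

s_0 = 18, s_1 = 17, s_2 = 15, s_3 = 11, s_4 = 3, s_5 = 14, s_6 = 9, s_7 = 26, s_8 = 6, s_9 = 20, s_{10} = 21, s_{11} = 23, s_{12} = 0, s_{13} = 8, s_{14} = 24, s_{15} = 2, s_{16} = 12, s_{17} = 5, s_{18} = 18.
The sequence repeats with period 18.
So s_{2678} = s_{0 + ((2678-0) mod 18)} = s_{14} = 24.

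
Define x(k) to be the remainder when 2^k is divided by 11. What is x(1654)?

5

Listing terms: x(1) = 2; x(2) = 4; x(3) = 8; x(4) = 5; x(5) = 10; x(6) = 9; x(7) = 7; x(8) = 3; x(9) = 6; x(10) = 1; x(11) = 2.
Since x(11) = x(1) = 2, the sequence is periodic with period 10.
So x(1654) = x(1 + ((1654-1) mod 10)) = x(4) = 5.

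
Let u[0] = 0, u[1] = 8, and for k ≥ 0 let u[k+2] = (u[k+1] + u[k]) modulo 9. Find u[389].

4

Computing terms: u[0] = 0; u[1] = 8; u[2] = 8; u[3] = 7; u[4] = 6; u[5] = 4; u[6] = 1; u[7] = 5; u[8] = 6; u[9] = 2; u[10] = 8; u[11] = 1; u[12] = 0; u[13] = 1; u[14] = 1; u[15] = 2; u[16] = 3; u[17] = 5; u[18] = 8; u[19] = 4; u[20] = 3; u[21] = 7; u[22] = 1; u[23] = 8; u[24] = 0; u[25] = 8.
The sequence repeats with period 24.
So u[389] = u[0 + ((389-0) mod 24)] = u[5] = 4.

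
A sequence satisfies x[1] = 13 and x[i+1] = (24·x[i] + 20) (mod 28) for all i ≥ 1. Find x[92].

Computing terms: x[1] = 13; x[2] = 24; x[3] = 8; x[4] = 16; x[5] = 12; x[6] = 0; x[7] = 20; x[8] = 24.
Since x[8] = x[2] = 24, the sequence is eventually periodic: after a pre-period of length 1 it cycles with period 6.
For i ≥ 2, x[i] depends only on (i - 2) mod 6. (92 - 2) mod 6 = 0, so x[92] = x[2] = 24.

24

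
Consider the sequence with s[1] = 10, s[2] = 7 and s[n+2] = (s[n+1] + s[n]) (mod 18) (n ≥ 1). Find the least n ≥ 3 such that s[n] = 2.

Computing terms: s[1] = 10; s[2] = 7; s[3] = 17; s[4] = 6; s[5] = 5; s[6] = 11; s[7] = 16; s[8] = 9; s[9] = 7; s[10] = 16; s[11] = 5; s[12] = 3; s[13] = 8; s[14] = 11; s[15] = 1; s[16] = 12; s[17] = 13; s[18] = 7; s[19] = 2; s[20] = 9; s[21] = 11; s[22] = 2; s[23] = 13; s[24] = 15; s[25] = 10; s[26] = 7.
Since (s[25], s[26]) = (s[1], s[2]) = (10, 7) (two consecutive terms determine the rest), the sequence is periodic with period 24.
The value 2 first appears (with n ≥ 3) at s[19].

19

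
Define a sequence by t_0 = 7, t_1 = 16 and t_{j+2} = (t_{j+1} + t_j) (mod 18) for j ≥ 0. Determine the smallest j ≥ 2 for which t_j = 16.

We have t_0 = 7; t_1 = 16; t_2 = 5; t_3 = 3; t_4 = 8; t_5 = 11; t_6 = 1; t_7 = 12; t_8 = 13; t_9 = 7; t_{10} = 2; t_{11} = 9; t_{12} = 11; t_{13} = 2; t_{14} = 13; t_{15} = 15; t_{16} = 10; t_{17} = 7; t_{18} = 17; t_{19} = 6; t_{20} = 5; t_{21} = 11; t_{22} = 16; t_{23} = 9; t_{24} = 7; t_{25} = 16.
Since (t_{24}, t_{25}) = (t_0, t_1) = (7, 16) (two consecutive terms determine the rest), the sequence is periodic with period 24.
The value 16 first appears (with j ≥ 2) at t_{22}.

22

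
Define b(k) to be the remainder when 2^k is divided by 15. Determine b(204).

Computing terms: b(1) = 2,  b(2) = 4,  b(3) = 8,  b(4) = 1,  b(5) = 2.
Since b(5) = b(1) = 2, the sequence is periodic with period 4.
(204 - 1) mod 4 = 3, so b(204) = b(4) = 1.

1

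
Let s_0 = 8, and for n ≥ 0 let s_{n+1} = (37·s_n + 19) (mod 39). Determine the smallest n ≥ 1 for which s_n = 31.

s_0 = 8, s_1 = 3, s_2 = 13, s_3 = 32, s_4 = 33, s_5 = 31, s_6 = 35, s_7 = 27, s_8 = 4, s_9 = 11, s_{10} = 36, s_{11} = 25, s_{12} = 8.
The sequence repeats with period 12.
The value 31 first appears (with n ≥ 1) at s_5.

5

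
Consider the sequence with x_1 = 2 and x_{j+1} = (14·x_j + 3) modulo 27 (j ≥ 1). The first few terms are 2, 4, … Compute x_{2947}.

Listing terms: x_1 = 2,  x_2 = 4,  x_3 = 5,  x_4 = 19,  x_5 = 26,  x_6 = 16,  x_7 = 11,  x_8 = 22,  x_9 = 14,  x_{10} = 10,  x_{11} = 8,  x_{12} = 7,  x_{13} = 20,  x_{14} = 13,  x_{15} = 23,  x_{16} = 1,  x_{17} = 17,  x_{18} = 25,  x_{19} = 2.
Since x_{19} = x_1 = 2, the sequence is periodic with period 18.
So x_{2947} = x_{1 + ((2947-1) mod 18)} = x_{13} = 20.

20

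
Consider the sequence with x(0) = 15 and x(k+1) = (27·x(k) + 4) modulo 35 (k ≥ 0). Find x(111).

3

We have x(0) = 15; x(1) = 24; x(2) = 22; x(3) = 3; x(4) = 15.
The sequence repeats with period 4.
So x(111) = x(0 + ((111-0) mod 4)) = x(3) = 3.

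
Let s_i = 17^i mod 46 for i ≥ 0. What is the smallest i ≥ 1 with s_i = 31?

4

Listing terms: s_0 = 1, s_1 = 17, s_2 = 13, s_3 = 37, s_4 = 31, s_5 = 21, s_6 = 35, s_7 = 43, s_8 = 41, s_9 = 7, s_{10} = 27, s_{11} = 45, s_{12} = 29, s_{13} = 33, s_{14} = 9, s_{15} = 15, s_{16} = 25, s_{17} = 11, s_{18} = 3, s_{19} = 5, s_{20} = 39, s_{21} = 19, s_{22} = 1.
Since s_{22} = s_0 = 1, the sequence is periodic with period 22.
The value 31 first appears (with i ≥ 1) at s_4.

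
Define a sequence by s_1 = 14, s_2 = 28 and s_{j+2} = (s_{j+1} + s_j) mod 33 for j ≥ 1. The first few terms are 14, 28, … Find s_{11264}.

We have s_1 = 14; s_2 = 28; s_3 = 9; s_4 = 4; s_5 = 13; s_6 = 17; s_7 = 30; s_8 = 14; s_9 = 11; s_{10} = 25; s_{11} = 3; s_{12} = 28; s_{13} = 31; s_{14} = 26; s_{15} = 24; s_{16} = 17; s_{17} = 8; s_{18} = 25; s_{19} = 0; s_{20} = 25; s_{21} = 25; s_{22} = 17; s_{23} = 9; s_{24} = 26; s_{25} = 2; s_{26} = 28; s_{27} = 30; s_{28} = 25; s_{29} = 22; s_{30} = 14; s_{31} = 3; s_{32} = 17; s_{33} = 20; s_{34} = 4; s_{35} = 24; s_{36} = 28; s_{37} = 19; s_{38} = 14; s_{39} = 0; s_{40} = 14; s_{41} = 14; s_{42} = 28.
The sequence repeats with period 40.
So s_{11264} = s_{1 + ((11264-1) mod 40)} = s_{24} = 26.

26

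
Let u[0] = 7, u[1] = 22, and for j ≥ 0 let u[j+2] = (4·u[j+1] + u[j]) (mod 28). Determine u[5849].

We have u[0] = 7,  u[1] = 22,  u[2] = 11,  u[3] = 10,  u[4] = 23,  u[5] = 18,  u[6] = 11,  u[7] = 6,  u[8] = 7,  u[9] = 6,  u[10] = 3,  u[11] = 18,  u[12] = 19,  u[13] = 10,  u[14] = 3,  u[15] = 22,  u[16] = 7,  u[17] = 22.
The sequence repeats with period 16.
So u[5849] = u[0 + ((5849-0) mod 16)] = u[9] = 6.

6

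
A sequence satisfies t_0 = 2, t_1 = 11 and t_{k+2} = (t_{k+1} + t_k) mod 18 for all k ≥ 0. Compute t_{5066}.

13

Computing terms: t_0 = 2; t_1 = 11; t_2 = 13; t_3 = 6; t_4 = 1; t_5 = 7; t_6 = 8; t_7 = 15; t_8 = 5; t_9 = 2; t_{10} = 7; t_{11} = 9; t_{12} = 16; t_{13} = 7; t_{14} = 5; t_{15} = 12; t_{16} = 17; t_{17} = 11; t_{18} = 10; t_{19} = 3; t_{20} = 13; t_{21} = 16; t_{22} = 11; t_{23} = 9; t_{24} = 2; t_{25} = 11.
Since (t_{24}, t_{25}) = (t_0, t_1) = (2, 11) (two consecutive terms determine the rest), the sequence is periodic with period 24.
So t_{5066} = t_{0 + ((5066-0) mod 24)} = t_2 = 13.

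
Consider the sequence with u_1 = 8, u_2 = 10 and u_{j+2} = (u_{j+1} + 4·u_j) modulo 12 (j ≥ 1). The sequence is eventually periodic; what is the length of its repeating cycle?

We have u_1 = 8, u_2 = 10, u_3 = 6, u_4 = 10, u_5 = 10, u_6 = 2, u_7 = 6, u_8 = 2, u_9 = 2, u_{10} = 10, u_{11} = 6.
Since (u_{10}, u_{11}) = (u_2, u_3) = (10, 6) (two consecutive terms determine the rest), the sequence is eventually periodic: after a pre-period of length 1 it cycles with period 8.

8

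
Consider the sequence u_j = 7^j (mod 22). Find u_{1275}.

21

We have u_0 = 1,  u_1 = 7,  u_2 = 5,  u_3 = 13,  u_4 = 3,  u_5 = 21,  u_6 = 15,  u_7 = 17,  u_8 = 9,  u_9 = 19,  u_{10} = 1.
The sequence repeats with period 10.
So u_{1275} = u_{0 + ((1275-0) mod 10)} = u_5 = 21.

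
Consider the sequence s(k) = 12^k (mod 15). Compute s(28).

We have s(0) = 1; s(1) = 12; s(2) = 9; s(3) = 3; s(4) = 6; s(5) = 12.
Since s(5) = s(1) = 12, the sequence is eventually periodic: after a pre-period of length 1 it cycles with period 4.
For k ≥ 1, s(k) depends only on (k - 1) mod 4. (28 - 1) mod 4 = 3, so s(28) = s(4) = 6.

6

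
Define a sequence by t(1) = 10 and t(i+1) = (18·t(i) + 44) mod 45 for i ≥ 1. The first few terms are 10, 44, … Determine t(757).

Listing terms: t(1) = 10; t(2) = 44; t(3) = 26; t(4) = 17; t(5) = 35; t(6) = 44.
Since t(6) = t(2) = 44, the sequence is eventually periodic: after a pre-period of length 1 it cycles with period 4.
For i ≥ 2, t(i) depends only on (i - 2) mod 4. (757 - 2) mod 4 = 3, so t(757) = t(5) = 35.

35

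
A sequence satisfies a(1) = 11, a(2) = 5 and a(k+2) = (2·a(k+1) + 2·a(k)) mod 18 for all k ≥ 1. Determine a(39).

Computing terms: a(1) = 11, a(2) = 5, a(3) = 14, a(4) = 2, a(5) = 14, a(6) = 14, a(7) = 2.
Since (a(6), a(7)) = (a(3), a(4)) = (14, 2) (two consecutive terms determine the rest), the sequence is eventually periodic: after a pre-period of length 2 it cycles with period 3.
For k ≥ 3, a(k) depends only on (k - 3) mod 3. (39 - 3) mod 3 = 0, so a(39) = a(3) = 14.

14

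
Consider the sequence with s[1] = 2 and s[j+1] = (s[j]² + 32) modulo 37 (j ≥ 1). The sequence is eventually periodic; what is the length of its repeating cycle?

8

s[1] = 2; s[2] = 36; s[3] = 33; s[4] = 11; s[5] = 5; s[6] = 20; s[7] = 25; s[8] = 28; s[9] = 2.
The sequence repeats with period 8.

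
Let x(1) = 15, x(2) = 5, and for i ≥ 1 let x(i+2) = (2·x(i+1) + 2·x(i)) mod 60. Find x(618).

Listing terms: x(1) = 15,  x(2) = 5,  x(3) = 40,  x(4) = 30,  x(5) = 20,  x(6) = 40,  x(7) = 0,  x(8) = 20,  x(9) = 40.
Since (x(8), x(9)) = (x(5), x(6)) = (20, 40) (two consecutive terms determine the rest), the sequence is eventually periodic: after a pre-period of length 4 it cycles with period 3.
For i ≥ 5, x(i) depends only on (i - 5) mod 3. (618 - 5) mod 3 = 1, so x(618) = x(6) = 40.

40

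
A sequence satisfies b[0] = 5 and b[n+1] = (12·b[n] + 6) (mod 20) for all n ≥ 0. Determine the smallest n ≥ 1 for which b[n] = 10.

4

b[0] = 5,  b[1] = 6,  b[2] = 18,  b[3] = 2,  b[4] = 10,  b[5] = 6.
Since b[5] = b[1] = 6, the sequence is eventually periodic: after a pre-period of length 1 it cycles with period 4.
The value 10 first appears (with n ≥ 1) at b[4].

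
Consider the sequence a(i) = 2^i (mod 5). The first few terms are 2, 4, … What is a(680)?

Listing terms: a(1) = 2, a(2) = 4, a(3) = 3, a(4) = 1, a(5) = 2.
The sequence repeats with period 4.
So a(680) = a(1 + ((680-1) mod 4)) = a(4) = 1.

1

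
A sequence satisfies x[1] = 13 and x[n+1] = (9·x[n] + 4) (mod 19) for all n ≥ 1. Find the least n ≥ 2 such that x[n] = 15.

7

Computing terms: x[1] = 13; x[2] = 7; x[3] = 10; x[4] = 18; x[5] = 14; x[6] = 16; x[7] = 15; x[8] = 6; x[9] = 1; x[10] = 13.
Since x[10] = x[1] = 13, the sequence is periodic with period 9.
The value 15 first appears (with n ≥ 2) at x[7].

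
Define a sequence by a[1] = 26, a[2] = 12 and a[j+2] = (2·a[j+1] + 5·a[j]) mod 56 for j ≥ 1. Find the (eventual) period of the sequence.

24

Listing terms: a[1] = 26,  a[2] = 12,  a[3] = 42,  a[4] = 32,  a[5] = 50,  a[6] = 36,  a[7] = 42,  a[8] = 40,  a[9] = 10,  a[10] = 52,  a[11] = 42,  a[12] = 8,  a[13] = 2,  a[14] = 44,  a[15] = 42,  a[16] = 24,  a[17] = 34,  a[18] = 20,  a[19] = 42,  a[20] = 16,  a[21] = 18,  a[22] = 4,  a[23] = 42,  a[24] = 48,  a[25] = 26,  a[26] = 12.
The sequence repeats with period 24.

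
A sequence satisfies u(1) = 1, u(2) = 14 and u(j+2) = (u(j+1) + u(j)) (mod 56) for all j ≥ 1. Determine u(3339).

Computing terms: u(1) = 1; u(2) = 14; u(3) = 15; u(4) = 29; u(5) = 44; u(6) = 17; u(7) = 5; u(8) = 22; u(9) = 27; u(10) = 49; u(11) = 20; u(12) = 13; u(13) = 33; u(14) = 46; u(15) = 23; u(16) = 13; u(17) = 36; u(18) = 49; u(19) = 29; u(20) = 22; u(21) = 51; u(22) = 17; u(23) = 12; u(24) = 29; u(25) = 41; u(26) = 14; u(27) = 55; u(28) = 13; u(29) = 12; u(30) = 25; u(31) = 37; u(32) = 6; u(33) = 43; u(34) = 49; u(35) = 36; u(36) = 29; u(37) = 9; u(38) = 38; u(39) = 47; u(40) = 29; u(41) = 20; u(42) = 49; u(43) = 13; u(44) = 6; u(45) = 19; u(46) = 25; u(47) = 44; u(48) = 13; u(49) = 1; u(50) = 14.
The sequence repeats with period 48.
So u(3339) = u(1 + ((3339-1) mod 48)) = u(27) = 55.

55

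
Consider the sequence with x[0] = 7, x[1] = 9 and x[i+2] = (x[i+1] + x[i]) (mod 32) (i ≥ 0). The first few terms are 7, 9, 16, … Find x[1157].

We have x[0] = 7,  x[1] = 9,  x[2] = 16,  x[3] = 25,  x[4] = 9,  x[5] = 2,  x[6] = 11,  x[7] = 13,  x[8] = 24,  x[9] = 5,  x[10] = 29,  x[11] = 2,  x[12] = 31,  x[13] = 1,  x[14] = 0,  x[15] = 1,  x[16] = 1,  x[17] = 2,  x[18] = 3,  x[19] = 5,  x[20] = 8,  x[21] = 13,  x[22] = 21,  x[23] = 2,  x[24] = 23,  x[25] = 25,  x[26] = 16,  x[27] = 9,  x[28] = 25,  x[29] = 2,  x[30] = 27,  x[31] = 29,  x[32] = 24,  x[33] = 21,  x[34] = 13,  x[35] = 2,  x[36] = 15,  x[37] = 17,  x[38] = 0,  x[39] = 17,  x[40] = 17,  x[41] = 2,  x[42] = 19,  x[43] = 21,  x[44] = 8,  x[45] = 29,  x[46] = 5,  x[47] = 2,  x[48] = 7,  x[49] = 9.
Since (x[48], x[49]) = (x[0], x[1]) = (7, 9) (two consecutive terms determine the rest), the sequence is periodic with period 48.
(1157 - 0) mod 48 = 5, so x[1157] = x[5] = 2.

2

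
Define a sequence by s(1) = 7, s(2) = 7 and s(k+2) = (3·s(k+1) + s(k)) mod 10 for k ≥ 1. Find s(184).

1

Computing terms: s(1) = 7, s(2) = 7, s(3) = 8, s(4) = 1, s(5) = 1, s(6) = 4, s(7) = 3, s(8) = 3, s(9) = 2, s(10) = 9, s(11) = 9, s(12) = 6, s(13) = 7, s(14) = 7.
Since (s(13), s(14)) = (s(1), s(2)) = (7, 7) (two consecutive terms determine the rest), the sequence is periodic with period 12.
So s(184) = s(1 + ((184-1) mod 12)) = s(4) = 1.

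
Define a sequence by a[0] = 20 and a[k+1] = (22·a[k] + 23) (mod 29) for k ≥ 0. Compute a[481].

Computing terms: a[0] = 20, a[1] = 28, a[2] = 1, a[3] = 16, a[4] = 27, a[5] = 8, a[6] = 25, a[7] = 22, a[8] = 14, a[9] = 12, a[10] = 26, a[11] = 15, a[12] = 5, a[13] = 17, a[14] = 20.
Since a[14] = a[0] = 20, the sequence is periodic with period 14.
So a[481] = a[0 + ((481-0) mod 14)] = a[5] = 8.

8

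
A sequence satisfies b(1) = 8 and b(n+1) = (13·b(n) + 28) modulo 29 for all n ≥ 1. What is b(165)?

b(1) = 8,  b(2) = 16,  b(3) = 4,  b(4) = 22,  b(5) = 24,  b(6) = 21,  b(7) = 11,  b(8) = 26,  b(9) = 18,  b(10) = 1,  b(11) = 12,  b(12) = 10,  b(13) = 13,  b(14) = 23,  b(15) = 8.
The sequence repeats with period 14.
So b(165) = b(1 + ((165-1) mod 14)) = b(11) = 12.

12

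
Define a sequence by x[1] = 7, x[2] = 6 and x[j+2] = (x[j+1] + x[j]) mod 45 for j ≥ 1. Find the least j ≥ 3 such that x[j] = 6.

Listing terms: x[1] = 7; x[2] = 6; x[3] = 13; x[4] = 19; x[5] = 32; x[6] = 6; x[7] = 38; x[8] = 44; x[9] = 37; x[10] = 36; x[11] = 28; x[12] = 19; x[13] = 2; x[14] = 21; x[15] = 23; x[16] = 44; x[17] = 22; x[18] = 21; x[19] = 43; x[20] = 19; x[21] = 17; x[22] = 36; x[23] = 8; x[24] = 44; x[25] = 7; x[26] = 6.
Since (x[25], x[26]) = (x[1], x[2]) = (7, 6) (two consecutive terms determine the rest), the sequence is periodic with period 24.
The value 6 first appears (with j ≥ 3) at x[6].

6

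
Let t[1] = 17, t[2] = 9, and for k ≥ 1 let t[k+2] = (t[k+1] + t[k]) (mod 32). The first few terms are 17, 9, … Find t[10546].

7

We have t[1] = 17, t[2] = 9, t[3] = 26, t[4] = 3, t[5] = 29, t[6] = 0, t[7] = 29, t[8] = 29, t[9] = 26, t[10] = 23, t[11] = 17, t[12] = 8, t[13] = 25, t[14] = 1, t[15] = 26, t[16] = 27, t[17] = 21, t[18] = 16, t[19] = 5, t[20] = 21, t[21] = 26, t[22] = 15, t[23] = 9, t[24] = 24, t[25] = 1, t[26] = 25, t[27] = 26, t[28] = 19, t[29] = 13, t[30] = 0, t[31] = 13, t[32] = 13, t[33] = 26, t[34] = 7, t[35] = 1, t[36] = 8, t[37] = 9, t[38] = 17, t[39] = 26, t[40] = 11, t[41] = 5, t[42] = 16, t[43] = 21, t[44] = 5, t[45] = 26, t[46] = 31, t[47] = 25, t[48] = 24, t[49] = 17, t[50] = 9.
The sequence repeats with period 48.
(10546 - 1) mod 48 = 33, so t[10546] = t[34] = 7.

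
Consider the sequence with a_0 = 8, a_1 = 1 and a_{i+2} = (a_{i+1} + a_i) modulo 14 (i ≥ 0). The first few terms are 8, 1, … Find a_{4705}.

a_0 = 8,  a_1 = 1,  a_2 = 9,  a_3 = 10,  a_4 = 5,  a_5 = 1,  a_6 = 6,  a_7 = 7,  a_8 = 13,  a_9 = 6,  a_{10} = 5,  a_{11} = 11,  a_{12} = 2,  a_{13} = 13,  a_{14} = 1,  a_{15} = 0,  a_{16} = 1,  a_{17} = 1,  a_{18} = 2,  a_{19} = 3,  a_{20} = 5,  a_{21} = 8,  a_{22} = 13,  a_{23} = 7,  a_{24} = 6,  a_{25} = 13,  a_{26} = 5,  a_{27} = 4,  a_{28} = 9,  a_{29} = 13,  a_{30} = 8,  a_{31} = 7,  a_{32} = 1,  a_{33} = 8,  a_{34} = 9,  a_{35} = 3,  a_{36} = 12,  a_{37} = 1,  a_{38} = 13,  a_{39} = 0,  a_{40} = 13,  a_{41} = 13,  a_{42} = 12,  a_{43} = 11,  a_{44} = 9,  a_{45} = 6,  a_{46} = 1,  a_{47} = 7,  a_{48} = 8,  a_{49} = 1.
Since (a_{48}, a_{49}) = (a_0, a_1) = (8, 1) (two consecutive terms determine the rest), the sequence is periodic with period 48.
So a_{4705} = a_{0 + ((4705-0) mod 48)} = a_1 = 1.

1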